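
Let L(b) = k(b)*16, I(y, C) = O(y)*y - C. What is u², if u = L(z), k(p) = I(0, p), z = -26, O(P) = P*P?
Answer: 173056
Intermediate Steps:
O(P) = P²
I(y, C) = y³ - C (I(y, C) = y²*y - C = y³ - C)
k(p) = -p (k(p) = 0³ - p = 0 - p = -p)
L(b) = -16*b (L(b) = -b*16 = -16*b)
u = 416 (u = -16*(-26) = 416)
u² = 416² = 173056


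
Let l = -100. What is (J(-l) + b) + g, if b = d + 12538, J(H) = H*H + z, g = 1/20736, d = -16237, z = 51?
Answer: 131715073/20736 ≈ 6352.0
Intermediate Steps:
g = 1/20736 ≈ 4.8225e-5
J(H) = 51 + H**2 (J(H) = H*H + 51 = H**2 + 51 = 51 + H**2)
b = -3699 (b = -16237 + 12538 = -3699)
(J(-l) + b) + g = ((51 + (-1*(-100))**2) - 3699) + 1/20736 = ((51 + 100**2) - 3699) + 1/20736 = ((51 + 10000) - 3699) + 1/20736 = (10051 - 3699) + 1/20736 = 6352 + 1/20736 = 131715073/20736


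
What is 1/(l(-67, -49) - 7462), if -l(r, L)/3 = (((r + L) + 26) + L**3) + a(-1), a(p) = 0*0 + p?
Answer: 1/345758 ≈ 2.8922e-6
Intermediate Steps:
a(p) = p (a(p) = 0 + p = p)
l(r, L) = -75 - 3*L - 3*r - 3*L**3 (l(r, L) = -3*((((r + L) + 26) + L**3) - 1) = -3*((((L + r) + 26) + L**3) - 1) = -3*(((26 + L + r) + L**3) - 1) = -3*((26 + L + r + L**3) - 1) = -3*(25 + L + r + L**3) = -75 - 3*L - 3*r - 3*L**3)
1/(l(-67, -49) - 7462) = 1/((-75 - 3*(-49) - 3*(-67) - 3*(-49)**3) - 7462) = 1/((-75 + 147 + 201 - 3*(-117649)) - 7462) = 1/((-75 + 147 + 201 + 352947) - 7462) = 1/(353220 - 7462) = 1/345758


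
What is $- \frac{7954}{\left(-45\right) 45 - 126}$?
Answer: $\frac{7954}{2151} \approx 3.6978$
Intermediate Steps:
$- \frac{7954}{\left(-45\right) 45 - 126} = - \frac{7954}{-2025 - 126} = - \frac{7954}{-2151} = \left(-7954\right) \left(- \frac{1}{2151}\right) = \frac{7954}{2151}$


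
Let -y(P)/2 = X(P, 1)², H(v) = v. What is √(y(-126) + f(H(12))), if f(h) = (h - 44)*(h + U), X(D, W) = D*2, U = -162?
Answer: 4*I*√7638 ≈ 349.58*I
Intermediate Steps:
X(D, W) = 2*D
f(h) = (-162 + h)*(-44 + h) (f(h) = (h - 44)*(h - 162) = (-44 + h)*(-162 + h) = (-162 + h)*(-44 + h))
y(P) = -8*P² (y(P) = -2*4*P² = -8*P²)
√(y(-126) + f(H(12))) = √(-8*(-126)² + (7128 + 12² - 206*12)) = √(-8*15876 + (7128 + 144 - 2472)) = √(-127008 + 4800) = √(-122208) = 4*I*√7638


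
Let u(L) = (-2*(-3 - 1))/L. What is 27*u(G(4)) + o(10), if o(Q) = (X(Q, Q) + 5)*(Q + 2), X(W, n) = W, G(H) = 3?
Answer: 252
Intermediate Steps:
u(L) = 8/L (u(L) = (-2*(-4))/L = 8/L)
o(Q) = (2 + Q)*(5 + Q) (o(Q) = (Q + 5)*(Q + 2) = (5 + Q)*(2 + Q) = (2 + Q)*(5 + Q))
27*u(G(4)) + o(10) = 27*(8/3) + (10 + 10² + 7*10) = 27*(8*(⅓)) + (10 + 100 + 70) = 27*(8/3) + 180 = 72 + 180 = 252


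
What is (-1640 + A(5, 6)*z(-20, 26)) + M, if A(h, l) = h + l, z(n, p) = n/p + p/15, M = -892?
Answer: -491672/195 ≈ -2521.4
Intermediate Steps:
z(n, p) = p/15 + n/p (z(n, p) = n/p + p*(1/15) = n/p + p/15 = p/15 + n/p)
(-1640 + A(5, 6)*z(-20, 26)) + M = (-1640 + (5 + 6)*((1/15)*26 - 20/26)) - 892 = (-1640 + 11*(26/15 - 20*1/26)) - 892 = (-1640 + 11*(26/15 - 10/13)) - 892 = (-1640 + 11*(188/195)) - 892 = (-1640 + 2068/195) - 892 = -317732/195 - 892 = -491672/195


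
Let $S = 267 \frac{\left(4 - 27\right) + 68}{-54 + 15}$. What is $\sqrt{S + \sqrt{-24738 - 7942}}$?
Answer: $\frac{\sqrt{-52065 + 338 i \sqrt{8170}}}{13} \approx 4.9559 + 18.238 i$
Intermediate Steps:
$S = - \frac{4005}{13}$ ($S = 267 \frac{\left(4 - 27\right) + 68}{-39} = 267 \left(-23 + 68\right) \left(- \frac{1}{39}\right) = 267 \cdot 45 \left(- \frac{1}{39}\right) = 267 \left(- \frac{15}{13}\right) = - \frac{4005}{13} \approx -308.08$)
$\sqrt{S + \sqrt{-24738 - 7942}} = \sqrt{- \frac{4005}{13} + \sqrt{-24738 - 7942}} = \sqrt{- \frac{4005}{13} + \sqrt{-32680}} = \sqrt{- \frac{4005}{13} + 2 i \sqrt{8170}}$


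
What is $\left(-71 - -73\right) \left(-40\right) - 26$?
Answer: $-106$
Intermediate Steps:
$\left(-71 - -73\right) \left(-40\right) - 26 = \left(-71 + 73\right) \left(-40\right) - 26 = 2 \left(-40\right) - 26 = -80 - 26 = -106$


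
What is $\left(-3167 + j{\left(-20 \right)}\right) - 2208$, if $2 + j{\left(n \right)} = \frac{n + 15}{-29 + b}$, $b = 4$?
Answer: $- \frac{26884}{5} \approx -5376.8$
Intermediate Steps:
$j{\left(n \right)} = - \frac{13}{5} - \frac{n}{25}$ ($j{\left(n \right)} = -2 + \frac{n + 15}{-29 + 4} = -2 + \frac{15 + n}{-25} = -2 + \left(15 + n\right) \left(- \frac{1}{25}\right) = -2 - \left(\frac{3}{5} + \frac{n}{25}\right) = - \frac{13}{5} - \frac{n}{25}$)
$\left(-3167 + j{\left(-20 \right)}\right) - 2208 = \left(-3167 - \frac{9}{5}\right) - 2208 = - \frac{15844}{5} - 2208 = - \frac{26884}{5}$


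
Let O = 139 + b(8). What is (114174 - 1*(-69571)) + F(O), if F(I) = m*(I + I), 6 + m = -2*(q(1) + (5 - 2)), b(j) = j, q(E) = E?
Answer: 179629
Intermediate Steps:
m = -14 (m = -6 - 2*(1 + (5 - 2)) = -6 - 2*(1 + 3) = -6 - 2*4 = -6 - 8 = -14)
O = 147 (O = 139 + 8 = 147)
F(I) = -28*I (F(I) = -14*(I + I) = -28*I)
(114174 - 1*(-69571)) + F(O) = (114174 - 1*(-69571)) - 28*147 = (114174 + 69571) - 4116 = 183745 - 4116 = 179629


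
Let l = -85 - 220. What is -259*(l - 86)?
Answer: 101269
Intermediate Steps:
l = -305
-259*(l - 86) = -259*(-305 - 86) = -259*(-391) = 101269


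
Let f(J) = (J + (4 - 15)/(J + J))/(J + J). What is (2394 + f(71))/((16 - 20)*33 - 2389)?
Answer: -48282687/50833444 ≈ -0.94982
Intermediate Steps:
f(J) = (J - 11/(2*J))/(2*J) (f(J) = (J - 11*1/(2*J))/((2*J)) = (J - 11/(2*J))*(1/(2*J)) = (J - 11/(2*J))/(2*J))
(2394 + f(71))/((16 - 20)*33 - 2389) = (2394 + (½ - 11/4/71²))/((16 - 20)*33 - 2389) = (2394 + (½ - 11/4*1/5041))/(-4*33 - 2389) = (2394 + (½ - 11/20164))/(-132 - 2389) = (2394 + 10071/20164)/(-2521) = (48282687/20164)*(-1/2521) = -48282687/50833444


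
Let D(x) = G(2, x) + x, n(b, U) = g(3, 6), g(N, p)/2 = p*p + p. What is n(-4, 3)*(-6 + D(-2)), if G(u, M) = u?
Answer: -504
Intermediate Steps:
g(N, p) = 2*p + 2*p² (g(N, p) = 2*(p*p + p) = 2*(p² + p) = 2*(p + p²) = 2*p + 2*p²)
n(b, U) = 84 (n(b, U) = 2*6*(1 + 6) = 2*6*7 = 84)
D(x) = 2 + x
n(-4, 3)*(-6 + D(-2)) = 84*(-6 + (2 - 2)) = 84*(-6 + 0) = 84*(-6) = -504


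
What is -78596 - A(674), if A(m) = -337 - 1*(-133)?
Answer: -78392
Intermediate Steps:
A(m) = -204 (A(m) = -337 + 133 = -204)
-78596 - A(674) = -78596 - 1*(-204) = -78596 + 204 = -78392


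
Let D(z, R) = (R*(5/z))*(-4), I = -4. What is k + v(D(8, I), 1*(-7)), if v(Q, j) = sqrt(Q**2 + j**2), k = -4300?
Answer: -4300 + sqrt(149) ≈ -4287.8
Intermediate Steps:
D(z, R) = -20*R/z (D(z, R) = (5*R/z)*(-4) = -20*R/z)
k + v(D(8, I), 1*(-7)) = -4300 + sqrt((-20*(-4)/8)**2 + (1*(-7))**2) = -4300 + sqrt((-20*(-4)*1/8)**2 + (-7)**2) = -4300 + sqrt(10**2 + 49) = -4300 + sqrt(100 + 49) = -4300 + sqrt(149)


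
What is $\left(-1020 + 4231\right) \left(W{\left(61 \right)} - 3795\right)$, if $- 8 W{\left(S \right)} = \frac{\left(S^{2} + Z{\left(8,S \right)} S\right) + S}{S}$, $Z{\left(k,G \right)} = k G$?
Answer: $- \frac{49626005}{4} \approx -1.2406 \cdot 10^{7}$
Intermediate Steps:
$Z{\left(k,G \right)} = G k$
$W{\left(S \right)} = - \frac{S + 9 S^{2}}{8 S}$ ($W{\left(S \right)} = - \frac{\left(\left(S^{2} + S 8 S\right) + S\right) \frac{1}{S}}{8} = - \frac{\left(\left(S^{2} + 8 S S\right) + S\right) \frac{1}{S}}{8} = - \frac{\left(\left(S^{2} + 8 S^{2}\right) + S\right) \frac{1}{S}}{8} = - \frac{\left(9 S^{2} + S\right) \frac{1}{S}}{8} = - \frac{\left(S + 9 S^{2}\right) \frac{1}{S}}{8} = - \frac{\frac{1}{S} \left(S + 9 S^{2}\right)}{8} = - \frac{S + 9 S^{2}}{8 S}$)
$\left(-1020 + 4231\right) \left(W{\left(61 \right)} - 3795\right) = \left(-1020 + 4231\right) \left(\left(- \frac{1}{8} - \frac{549}{8}\right) - 3795\right) = 3211 \left(\left(- \frac{1}{8} - \frac{549}{8}\right) - 3795\right) = 3211 \left(- \frac{275}{4} - 3795\right) = 3211 \left(- \frac{15455}{4}\right) = - \frac{49626005}{4}$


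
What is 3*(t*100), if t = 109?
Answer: 32700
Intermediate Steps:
3*(t*100) = 3*(109*100) = 3*10900 = 32700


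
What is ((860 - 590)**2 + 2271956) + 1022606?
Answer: 3367462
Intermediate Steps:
((860 - 590)**2 + 2271956) + 1022606 = (270**2 + 2271956) + 1022606 = (72900 + 2271956) + 1022606 = 2344856 + 1022606 = 3367462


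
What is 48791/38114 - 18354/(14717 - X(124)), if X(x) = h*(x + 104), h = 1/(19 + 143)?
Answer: 497991299/15143492594 ≈ 0.032885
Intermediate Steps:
h = 1/162 ≈ 0.0061728
X(x) = 52/81 + x/162 (X(x) = (x + 104)/162 = (104 + x)/162 = 52/81 + x/162)
48791/38114 - 18354/(14717 - X(124)) = 48791/38114 - 18354/(14717 - (52/81 + (1/162)*124)) = 48791*(1/38114) - 18354/(14717 - (52/81 + 62/81)) = 48791/38114 - 18354/(14717 - 1*38/27) = 48791/38114 - 18354/(14717 - 38/27) = 48791/38114 - 18354/397321/27 = 48791/38114 - 18354*27/397321 = 48791/38114 - 495558/397321 = 497991299/15143492594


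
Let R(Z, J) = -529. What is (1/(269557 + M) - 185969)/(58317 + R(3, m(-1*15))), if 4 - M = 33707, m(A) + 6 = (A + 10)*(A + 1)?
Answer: -43861532525/13629530952 ≈ -3.2181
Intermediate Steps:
m(A) = -6 + (1 + A)*(10 + A) (m(A) = -6 + (A + 10)*(A + 1) = -6 + (10 + A)*(1 + A) = -6 + (1 + A)*(10 + A))
M = -33703 (M = 4 - 1*33707 = 4 - 33707 = -33703)
(1/(269557 + M) - 185969)/(58317 + R(3, m(-1*15))) = (1/(269557 - 33703) - 185969)/(58317 - 529) = (1/235854 - 185969)/57788 = (1/235854 - 185969)*(1/57788) = -43861532525/235854*1/57788 = -43861532525/13629530952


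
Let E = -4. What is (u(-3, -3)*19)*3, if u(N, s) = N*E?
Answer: 684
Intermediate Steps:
u(N, s) = -4*N (u(N, s) = N*(-4) = -4*N)
(u(-3, -3)*19)*3 = (-4*(-3)*19)*3 = (12*19)*3 = 228*3 = 684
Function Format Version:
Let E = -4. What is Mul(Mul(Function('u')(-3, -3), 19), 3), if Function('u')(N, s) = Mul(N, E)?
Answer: 684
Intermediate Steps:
Function('u')(N, s) = Mul(-4, N) (Function('u')(N, s) = Mul(N, -4) = Mul(-4, N))
Mul(Mul(Function('u')(-3, -3), 19), 3) = Mul(Mul(Mul(-4, -3), 19), 3) = Mul(Mul(12, 19), 3) = Mul(228, 3) = 684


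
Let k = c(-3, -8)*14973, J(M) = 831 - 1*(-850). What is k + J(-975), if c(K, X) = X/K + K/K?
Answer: 56582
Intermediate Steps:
c(K, X) = 1 + X/K (c(K, X) = X/K + 1 = 1 + X/K)
J(M) = 1681 (J(M) = 831 + 850 = 1681)
k = 54901 (k = ((-3 - 8)/(-3))*14973 = -⅓*(-11)*14973 = (11/3)*14973 = 54901)
k + J(-975) = 54901 + 1681 = 56582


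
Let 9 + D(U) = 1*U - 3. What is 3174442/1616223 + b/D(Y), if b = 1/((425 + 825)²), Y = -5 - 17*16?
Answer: 1433458964008777/729825698437500 ≈ 1.9641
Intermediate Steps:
Y = -277 (Y = -5 - 272 = -277)
b = 1/1562500 (b = 1/(1250²) = 1/1562500 ≈ 6.4000e-7)
D(U) = -12 + U (D(U) = -9 + (1*U - 3) = -9 + (U - 3) = -9 + (-3 + U) = -12 + U)
3174442/1616223 + b/D(Y) = 3174442/1616223 + 1/(1562500*(-12 - 277)) = 3174442*(1/1616223) + (1/1562500)/(-289) = 3174442/1616223 + (1/1562500)*(-1/289) = 3174442/1616223 - 1/451562500 = 1433458964008777/729825698437500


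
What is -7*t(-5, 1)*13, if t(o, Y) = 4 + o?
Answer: 91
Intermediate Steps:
-7*t(-5, 1)*13 = -7*(4 - 5)*13 = -7*(-1)*13 = 7*13 = 91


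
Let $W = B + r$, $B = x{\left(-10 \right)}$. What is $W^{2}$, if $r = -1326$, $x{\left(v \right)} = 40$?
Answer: $1653796$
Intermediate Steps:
$B = 40$
$W = -1286$ ($W = 40 - 1326 = -1286$)
$W^{2} = \left(-1286\right)^{2} = 1653796$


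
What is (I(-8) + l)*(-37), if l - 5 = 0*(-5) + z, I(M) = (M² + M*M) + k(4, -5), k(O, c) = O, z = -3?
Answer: -4958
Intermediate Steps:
I(M) = 4 + 2*M² (I(M) = (M² + M*M) + 4 = (M² + M²) + 4 = 2*M² + 4 = 4 + 2*M²)
l = 2 (l = 5 + (0*(-5) - 3) = 5 + (0 - 3) = 5 - 3 = 2)
(I(-8) + l)*(-37) = ((4 + 2*(-8)²) + 2)*(-37) = ((4 + 2*64) + 2)*(-37) = ((4 + 128) + 2)*(-37) = (132 + 2)*(-37) = 134*(-37) = -4958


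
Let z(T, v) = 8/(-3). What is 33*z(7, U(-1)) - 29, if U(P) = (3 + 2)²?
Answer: -117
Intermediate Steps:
U(P) = 25 (U(P) = 5² = 25)
z(T, v) = -8/3 (z(T, v) = 8*(-⅓) = -8/3)
33*z(7, U(-1)) - 29 = 33*(-8/3) - 29 = -88 - 29 = -117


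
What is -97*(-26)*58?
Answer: 146276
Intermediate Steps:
-97*(-26)*58 = 2522*58 = 146276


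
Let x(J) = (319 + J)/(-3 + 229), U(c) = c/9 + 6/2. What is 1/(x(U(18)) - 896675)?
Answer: -113/101324113 ≈ -1.1152e-6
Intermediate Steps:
U(c) = 3 + c/9 (U(c) = c*(1/9) + 6*(1/2) = c/9 + 3 = 3 + c/9)
x(J) = 319/226 + J/226 (x(J) = (319 + J)/226 = (319 + J)*(1/226) = 319/226 + J/226)
1/(x(U(18)) - 896675) = 1/((319/226 + (3 + (1/9)*18)/226) - 896675) = 1/((319/226 + (3 + 2)/226) - 896675) = 1/((319/226 + (1/226)*5) - 896675) = 1/((319/226 + 5/226) - 896675) = 1/(162/113 - 896675) = 1/(-101324113/113) = -113/101324113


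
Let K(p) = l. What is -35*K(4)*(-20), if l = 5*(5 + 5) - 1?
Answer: 34300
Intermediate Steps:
l = 49 (l = 5*10 - 1 = 50 - 1 = 49)
K(p) = 49
-35*K(4)*(-20) = -35*49*(-20) = -1715*(-20) = 34300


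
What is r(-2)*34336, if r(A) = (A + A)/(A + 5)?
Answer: -137344/3 ≈ -45781.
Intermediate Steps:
r(A) = 2*A/(5 + A) (r(A) = (2*A)/(5 + A) = 2*A/(5 + A))
r(-2)*34336 = (2*(-2)/(5 - 2))*34336 = (2*(-2)/3)*34336 = (2*(-2)*(⅓))*34336 = -4/3*34336 = -137344/3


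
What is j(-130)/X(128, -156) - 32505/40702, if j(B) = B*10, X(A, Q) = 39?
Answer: -4167715/122106 ≈ -34.132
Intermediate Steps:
j(B) = 10*B
j(-130)/X(128, -156) - 32505/40702 = (10*(-130))/39 - 32505/40702 = -1300*1/39 - 32505*1/40702 = -100/3 - 32505/40702 = -4167715/122106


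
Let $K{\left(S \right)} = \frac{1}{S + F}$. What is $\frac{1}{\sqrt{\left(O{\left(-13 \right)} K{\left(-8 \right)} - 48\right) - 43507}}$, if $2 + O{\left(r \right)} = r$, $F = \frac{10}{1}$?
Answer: $- \frac{i \sqrt{6970}}{17425} \approx - 0.0047912 i$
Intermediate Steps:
$F = 10$ ($F = 10 \cdot 1 = 10$)
$O{\left(r \right)} = -2 + r$
$K{\left(S \right)} = \frac{1}{10 + S}$ ($K{\left(S \right)} = \frac{1}{S + 10} = \frac{1}{10 + S}$)
$\frac{1}{\sqrt{\left(O{\left(-13 \right)} K{\left(-8 \right)} - 48\right) - 43507}} = \frac{1}{\sqrt{\left(\frac{-2 - 13}{10 - 8} - 48\right) - 43507}} = \frac{1}{\sqrt{\left(- \frac{15}{2} - 48\right) - 43507}} = \frac{1}{\sqrt{- \frac{111}{2} - 43507}} = \frac{1}{\sqrt{- \frac{87125}{2}}} = \frac{1}{\frac{5}{2} i \sqrt{6970}} = - \frac{i \sqrt{6970}}{17425}$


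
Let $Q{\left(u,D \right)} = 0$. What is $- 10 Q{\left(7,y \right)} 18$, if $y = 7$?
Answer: $0$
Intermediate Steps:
$- 10 Q{\left(7,y \right)} 18 = \left(-10\right) 0 \cdot 18 = 0 \cdot 18 = 0$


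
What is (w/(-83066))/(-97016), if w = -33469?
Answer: -33469/8058731056 ≈ -4.1531e-6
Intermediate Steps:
(w/(-83066))/(-97016) = -33469/(-83066)/(-97016) = -33469*(-1/83066)*(-1/97016) = (33469/83066)*(-1/97016) = -33469/8058731056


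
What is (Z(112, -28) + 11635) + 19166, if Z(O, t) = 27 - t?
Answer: 30856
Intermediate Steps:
(Z(112, -28) + 11635) + 19166 = ((27 - 1*(-28)) + 11635) + 19166 = ((27 + 28) + 11635) + 19166 = (55 + 11635) + 19166 = 11690 + 19166 = 30856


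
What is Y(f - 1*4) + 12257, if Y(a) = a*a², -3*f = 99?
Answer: -38396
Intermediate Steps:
f = -33 (f = -⅓*99 = -33)
Y(a) = a³
Y(f - 1*4) + 12257 = (-33 - 1*4)³ + 12257 = (-33 - 4)³ + 12257 = (-37)³ + 12257 = -50653 + 12257 = -38396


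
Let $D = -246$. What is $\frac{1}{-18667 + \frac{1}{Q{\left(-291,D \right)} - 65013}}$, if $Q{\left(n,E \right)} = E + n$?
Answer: $- \frac{65550}{1223621851} \approx -5.357 \cdot 10^{-5}$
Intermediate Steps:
$\frac{1}{-18667 + \frac{1}{Q{\left(-291,D \right)} - 65013}} = \frac{1}{-18667 + \frac{1}{\left(-246 - 291\right) - 65013}} = \frac{1}{-18667 + \frac{1}{-537 - 65013}} = \frac{1}{-18667 + \frac{1}{-65550}} = \frac{1}{-18667 - \frac{1}{65550}} = \frac{1}{- \frac{1223621851}{65550}} = - \frac{65550}{1223621851}$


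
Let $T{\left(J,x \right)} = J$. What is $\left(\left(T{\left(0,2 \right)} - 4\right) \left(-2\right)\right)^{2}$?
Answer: $64$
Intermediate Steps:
$\left(\left(T{\left(0,2 \right)} - 4\right) \left(-2\right)\right)^{2} = \left(\left(0 - 4\right) \left(-2\right)\right)^{2} = \left(\left(-4\right) \left(-2\right)\right)^{2} = 8^{2} = 64$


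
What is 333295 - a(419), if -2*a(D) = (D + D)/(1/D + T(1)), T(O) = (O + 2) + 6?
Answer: 1257364301/3772 ≈ 3.3334e+5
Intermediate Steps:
T(O) = 8 + O (T(O) = (2 + O) + 6 = 8 + O)
a(D) = -D/(9 + 1/D) (a(D) = -(D + D)/(2*(1/D + (8 + 1))) = -2*D/(2*(1/D + 9)) = -2*D/(2*(9 + 1/D)) = -D/(9 + 1/D))
333295 - a(419) = 333295 - (-1)*419²/(1 + 9*419) = 333295 - (-1)*175561/(1 + 3771) = 333295 - (-1)*175561/3772 = 333295 - 1*(-175561/3772) = 333295 + 175561/3772 = 1257364301/3772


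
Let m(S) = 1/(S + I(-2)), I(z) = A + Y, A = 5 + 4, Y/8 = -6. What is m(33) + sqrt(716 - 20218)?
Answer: -1/6 + 7*I*sqrt(398) ≈ -0.16667 + 139.65*I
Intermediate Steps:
Y = -48 (Y = 8*(-6) = -48)
A = 9
I(z) = -39 (I(z) = 9 - 48 = -39)
m(S) = 1/(-39 + S) (m(S) = 1/(S - 39) = 1/(-39 + S))
m(33) + sqrt(716 - 20218) = 1/(-39 + 33) + sqrt(716 - 20218) = 1/(-6) + sqrt(-19502) = -1/6 + 7*I*sqrt(398)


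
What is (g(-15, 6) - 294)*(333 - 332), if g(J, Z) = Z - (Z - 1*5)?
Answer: -289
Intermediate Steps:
g(J, Z) = 5 (g(J, Z) = Z - (Z - 5) = Z - (-5 + Z) = Z + (5 - Z) = 5)
(g(-15, 6) - 294)*(333 - 332) = (5 - 294)*(333 - 332) = -289*1 = -289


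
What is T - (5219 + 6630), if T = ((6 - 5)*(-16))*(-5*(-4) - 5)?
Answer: -12089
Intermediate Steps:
T = -240 (T = (1*(-16))*(20 - 5) = -16*15 = -240)
T - (5219 + 6630) = -240 - (5219 + 6630) = -240 - 1*11849 = -240 - 11849 = -12089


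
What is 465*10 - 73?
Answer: 4577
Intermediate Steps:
465*10 - 73 = 4650 - 73 = 4577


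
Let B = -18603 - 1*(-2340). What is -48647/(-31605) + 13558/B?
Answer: 120881857/171330705 ≈ 0.70555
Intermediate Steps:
B = -16263 (B = -18603 + 2340 = -16263)
-48647/(-31605) + 13558/B = -48647/(-31605) + 13558/(-16263) = -48647*(-1/31605) + 13558*(-1/16263) = 48647/31605 - 13558/16263 = 120881857/171330705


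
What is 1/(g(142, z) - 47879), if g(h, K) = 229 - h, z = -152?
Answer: -1/47792 ≈ -2.0924e-5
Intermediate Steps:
1/(g(142, z) - 47879) = 1/((229 - 1*142) - 47879) = 1/((229 - 142) - 47879) = 1/(87 - 47879) = 1/(-47792) = -1/47792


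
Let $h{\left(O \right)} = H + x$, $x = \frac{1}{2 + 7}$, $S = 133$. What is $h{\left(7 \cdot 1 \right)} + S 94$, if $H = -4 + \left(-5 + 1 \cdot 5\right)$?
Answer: $\frac{112483}{9} \approx 12498.0$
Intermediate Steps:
$H = -4$ ($H = -4 + \left(-5 + 5\right) = -4 + 0 = -4$)
$x = \frac{1}{9} \approx 0.11111$
$h{\left(O \right)} = - \frac{35}{9}$ ($h{\left(O \right)} = -4 + \frac{1}{9} = - \frac{35}{9}$)
$h{\left(7 \cdot 1 \right)} + S 94 = - \frac{35}{9} + 133 \cdot 94 = - \frac{35}{9} + 12502 = \frac{112483}{9}$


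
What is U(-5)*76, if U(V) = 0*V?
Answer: 0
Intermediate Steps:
U(V) = 0
U(-5)*76 = 0*76 = 0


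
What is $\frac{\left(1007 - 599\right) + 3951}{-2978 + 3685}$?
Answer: $\frac{4359}{707} \approx 6.1655$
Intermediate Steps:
$\frac{\left(1007 - 599\right) + 3951}{-2978 + 3685} = \frac{\left(1007 - 599\right) + 3951}{707} = \left(408 + 3951\right) \frac{1}{707} = 4359 \cdot \frac{1}{707} = \frac{4359}{707}$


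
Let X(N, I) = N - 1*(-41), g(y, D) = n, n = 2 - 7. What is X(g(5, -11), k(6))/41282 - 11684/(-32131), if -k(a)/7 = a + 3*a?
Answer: 82762/227051 ≈ 0.36451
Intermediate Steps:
n = -5
g(y, D) = -5
k(a) = -28*a (k(a) = -7*(a + 3*a) = -28*a)
X(N, I) = 41 + N (X(N, I) = N + 41 = 41 + N)
X(g(5, -11), k(6))/41282 - 11684/(-32131) = (41 - 5)/41282 - 11684/(-32131) = 36*(1/41282) - 11684*(-1/32131) = 18/20641 + 4/11 = 82762/227051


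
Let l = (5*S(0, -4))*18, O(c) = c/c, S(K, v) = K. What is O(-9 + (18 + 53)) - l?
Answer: 1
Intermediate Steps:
O(c) = 1
l = 0 (l = (5*0)*18 = 0*18 = 0)
O(-9 + (18 + 53)) - l = 1 - 1*0 = 1 + 0 = 1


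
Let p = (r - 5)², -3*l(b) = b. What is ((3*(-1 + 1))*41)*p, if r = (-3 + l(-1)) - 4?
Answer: 0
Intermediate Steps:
l(b) = -b/3
r = -20/3 (r = (-3 - ⅓*(-1)) - 4 = (-3 + ⅓) - 4 = -8/3 - 4 = -20/3 ≈ -6.6667)
p = 1225/9 (p = (-20/3 - 5)² = (-35/3)² = 1225/9 ≈ 136.11)
((3*(-1 + 1))*41)*p = ((3*(-1 + 1))*41)*(1225/9) = ((3*0)*41)*(1225/9) = (0*41)*(1225/9) = 0*(1225/9) = 0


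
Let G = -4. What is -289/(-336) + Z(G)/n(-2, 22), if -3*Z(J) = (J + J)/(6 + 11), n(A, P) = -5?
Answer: 23669/28560 ≈ 0.82875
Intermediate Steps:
Z(J) = -2*J/51 (Z(J) = -(J + J)/(3*(6 + 11)) = -2*J/(3*17) = -2*J/51)
-289/(-336) + Z(G)/n(-2, 22) = -289/(-336) - 2/51*(-4)/(-5) = -289*(-1/336) + (8/51)*(-⅕) = 289/336 - 8/255 = 23669/28560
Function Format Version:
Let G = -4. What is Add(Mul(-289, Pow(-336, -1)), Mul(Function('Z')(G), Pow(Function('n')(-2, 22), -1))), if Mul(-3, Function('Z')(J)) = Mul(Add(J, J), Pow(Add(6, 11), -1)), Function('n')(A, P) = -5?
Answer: Rational(23669, 28560) ≈ 0.82875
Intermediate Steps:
Function('Z')(J) = Mul(Rational(-2, 51), J) (Function('Z')(J) = Mul(Rational(-1, 3), Mul(Add(J, J), Pow(Add(6, 11), -1))) = Mul(Rational(-1, 3), Mul(Mul(2, J), Pow(17, -1))) = Mul(Rational(-1, 3), Mul(Mul(2, J), Rational(1, 17))) = Mul(Rational(-1, 3), Mul(Rational(2, 17), J)) = Mul(Rational(-2, 51), J))
Add(Mul(-289, Pow(-336, -1)), Mul(Function('Z')(G), Pow(Function('n')(-2, 22), -1))) = Add(Mul(-289, Pow(-336, -1)), Mul(Mul(Rational(-2, 51), -4), Pow(-5, -1))) = Add(Mul(-289, Rational(-1, 336)), Mul(Rational(8, 51), Rational(-1, 5))) = Add(Rational(289, 336), Rational(-8, 255)) = Rational(23669, 28560)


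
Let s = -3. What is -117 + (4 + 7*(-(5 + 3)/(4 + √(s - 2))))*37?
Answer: -1091/3 + 296*I*√5/3 ≈ -363.67 + 220.63*I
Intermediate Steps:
-117 + (4 + 7*(-(5 + 3)/(4 + √(s - 2))))*37 = -117 + (4 + 7*(-(5 + 3)/(4 + √(-3 - 2))))*37 = -117 + (4 + 7*(-8/(4 + √(-5))))*37 = -117 + (4 + 7*(-8/(4 + I*√5)))*37 = -117 + (4 - 56/(4 + I*√5))*37 = -117 + (148 - 2072/(4 + I*√5)) = 31 - 2072/(4 + I*√5)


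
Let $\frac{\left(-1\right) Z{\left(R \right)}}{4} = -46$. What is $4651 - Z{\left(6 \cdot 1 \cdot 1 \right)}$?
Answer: $4467$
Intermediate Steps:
$Z{\left(R \right)} = 184$ ($Z{\left(R \right)} = \left(-4\right) \left(-46\right) = 184$)
$4651 - Z{\left(6 \cdot 1 \cdot 1 \right)} = 4651 - 184 = 4467$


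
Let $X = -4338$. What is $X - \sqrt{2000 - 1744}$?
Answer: $-4354$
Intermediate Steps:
$X - \sqrt{2000 - 1744} = -4338 - \sqrt{2000 - 1744} = -4338 - \sqrt{256} = -4338 - 16 = -4354$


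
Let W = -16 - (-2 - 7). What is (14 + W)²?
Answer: 49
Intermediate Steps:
W = -7 (W = -16 - 1*(-9) = -16 + 9 = -7)
(14 + W)² = (14 - 7)² = 7² = 49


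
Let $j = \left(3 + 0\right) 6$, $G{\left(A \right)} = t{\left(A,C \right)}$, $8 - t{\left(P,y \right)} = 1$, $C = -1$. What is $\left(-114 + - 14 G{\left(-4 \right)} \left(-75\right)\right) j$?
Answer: $130248$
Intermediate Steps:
$t{\left(P,y \right)} = 7$ ($t{\left(P,y \right)} = 8 - 1 = 7$)
$G{\left(A \right)} = 7$
$j = 18$ ($j = 3 \cdot 6 = 18$)
$\left(-114 + - 14 G{\left(-4 \right)} \left(-75\right)\right) j = \left(-114 + \left(-14\right) 7 \left(-75\right)\right) 18 = \left(-114 - -7350\right) 18 = \left(-114 + 7350\right) 18 = 7236 \cdot 18 = 130248$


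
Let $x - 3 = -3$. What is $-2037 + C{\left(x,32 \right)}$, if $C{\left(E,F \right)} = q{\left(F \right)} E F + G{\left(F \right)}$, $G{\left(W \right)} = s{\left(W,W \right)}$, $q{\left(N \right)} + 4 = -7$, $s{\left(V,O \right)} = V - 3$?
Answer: $-2008$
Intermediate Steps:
$x = 0$ ($x = 3 - 3 = 0$)
$s{\left(V,O \right)} = -3 + V$
$q{\left(N \right)} = -11$ ($q{\left(N \right)} = -4 - 7 = -11$)
$G{\left(W \right)} = -3 + W$
$C{\left(E,F \right)} = -3 + F - 11 E F$ ($C{\left(E,F \right)} = - 11 E F + \left(-3 + F\right) = -3 + F - 11 E F$)
$-2037 + C{\left(x,32 \right)} = -2037 - -29 = -2037 + \left(-3 + 32 + 0\right) = -2037 + 29 = -2008$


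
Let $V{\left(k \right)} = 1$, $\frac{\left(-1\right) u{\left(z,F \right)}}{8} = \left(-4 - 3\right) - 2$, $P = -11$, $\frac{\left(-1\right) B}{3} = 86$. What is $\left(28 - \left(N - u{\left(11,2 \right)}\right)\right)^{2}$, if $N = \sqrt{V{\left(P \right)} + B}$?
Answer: $\left(100 - i \sqrt{257}\right)^{2} \approx 9743.0 - 3206.2 i$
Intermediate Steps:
$B = -258$ ($B = \left(-3\right) 86 = -258$)
$u{\left(z,F \right)} = 72$ ($u{\left(z,F \right)} = - 8 \left(\left(-4 - 3\right) - 2\right) = - 8 \left(-7 - 2\right) = \left(-8\right) \left(-9\right) = 72$)
$N = i \sqrt{257}$ ($N = \sqrt{1 - 258} = \sqrt{-257} = i \sqrt{257} \approx 16.031 i$)
$\left(28 - \left(N - u{\left(11,2 \right)}\right)\right)^{2} = \left(28 + \left(72 - i \sqrt{257}\right)\right)^{2} = \left(100 - i \sqrt{257}\right)^{2}$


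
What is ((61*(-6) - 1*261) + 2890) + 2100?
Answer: 4363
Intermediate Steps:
((61*(-6) - 1*261) + 2890) + 2100 = ((-366 - 261) + 2890) + 2100 = (-627 + 2890) + 2100 = 2263 + 2100 = 4363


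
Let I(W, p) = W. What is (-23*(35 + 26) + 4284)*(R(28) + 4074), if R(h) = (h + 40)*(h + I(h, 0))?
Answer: 22708042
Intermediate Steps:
R(h) = 2*h*(40 + h) (R(h) = (h + 40)*(h + h) = (40 + h)*(2*h) = 2*h*(40 + h))
(-23*(35 + 26) + 4284)*(R(28) + 4074) = (-23*(35 + 26) + 4284)*(2*28*(40 + 28) + 4074) = (-23*61 + 4284)*(2*28*68 + 4074) = (-1403 + 4284)*(3808 + 4074) = 2881*7882 = 22708042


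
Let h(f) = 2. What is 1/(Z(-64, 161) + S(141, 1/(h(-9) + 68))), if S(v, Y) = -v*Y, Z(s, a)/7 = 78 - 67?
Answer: 70/5249 ≈ 0.013336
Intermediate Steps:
Z(s, a) = 77 (Z(s, a) = 7*(78 - 67) = 7*11 = 77)
S(v, Y) = -Y*v
1/(Z(-64, 161) + S(141, 1/(h(-9) + 68))) = 1/(77 - 1*141/(2 + 68)) = 1/(77 - 1*141/70) = 1/(77 - 1*1/70*141) = 1/(77 - 141/70) = 1/(5249/70) = 70/5249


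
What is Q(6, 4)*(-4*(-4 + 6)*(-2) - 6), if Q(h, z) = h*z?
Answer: 240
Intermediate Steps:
Q(6, 4)*(-4*(-4 + 6)*(-2) - 6) = (6*4)*(-4*(-4 + 6)*(-2) - 6) = 24*(-4*2*(-2) - 6) = 24*(-8*(-2) - 6) = 24*(16 - 6) = 24*10 = 240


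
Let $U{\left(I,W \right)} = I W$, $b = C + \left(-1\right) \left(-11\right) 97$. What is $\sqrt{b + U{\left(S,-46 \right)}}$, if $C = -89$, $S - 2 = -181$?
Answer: $14 \sqrt{47} \approx 95.979$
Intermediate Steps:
$S = -179$ ($S = 2 - 181 = -179$)
$b = 978$ ($b = -89 + \left(-1\right) \left(-11\right) 97 = -89 + 11 \cdot 97 = -89 + 1067 = 978$)
$\sqrt{b + U{\left(S,-46 \right)}} = \sqrt{978 - -8234} = \sqrt{978 + 8234} = \sqrt{9212} = 14 \sqrt{47}$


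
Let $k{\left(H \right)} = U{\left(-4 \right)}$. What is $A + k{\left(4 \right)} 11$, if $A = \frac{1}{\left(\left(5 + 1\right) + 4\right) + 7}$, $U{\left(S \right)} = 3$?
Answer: $\frac{562}{17} \approx 33.059$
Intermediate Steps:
$k{\left(H \right)} = 3$
$A = \frac{1}{17}$ ($A = \frac{1}{\left(6 + 4\right) + 7} = \frac{1}{10 + 7} = \frac{1}{17} \approx 0.058824$)
$A + k{\left(4 \right)} 11 = \frac{1}{17} + 3 \cdot 11 = \frac{1}{17} + 33 = \frac{562}{17}$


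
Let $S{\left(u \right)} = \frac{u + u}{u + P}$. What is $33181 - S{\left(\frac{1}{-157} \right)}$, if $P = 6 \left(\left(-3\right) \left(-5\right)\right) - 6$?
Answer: $\frac{437557849}{13187} \approx 33181.0$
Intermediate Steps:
$P = 84$ ($P = 6 \cdot 15 - 6 = 90 - 6 = 84$)
$S{\left(u \right)} = \frac{2 u}{84 + u}$ ($S{\left(u \right)} = \frac{u + u}{u + 84} = \frac{2 u}{84 + u}$)
$33181 - S{\left(\frac{1}{-157} \right)} = 33181 - \frac{2}{\left(-157\right) \left(84 + \frac{1}{-157}\right)} = 33181 - 2 \left(- \frac{1}{157}\right) \frac{1}{84 - \frac{1}{157}} = 33181 - 2 \left(- \frac{1}{157}\right) \frac{1}{\frac{13187}{157}} = 33181 - 2 \left(- \frac{1}{157}\right) \frac{157}{13187} = 33181 - - \frac{2}{13187} = 33181 + \frac{2}{13187} = \frac{437557849}{13187}$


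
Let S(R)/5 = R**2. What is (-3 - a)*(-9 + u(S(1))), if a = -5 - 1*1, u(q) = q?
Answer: -12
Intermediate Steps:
S(R) = 5*R**2
a = -6 (a = -5 - 1 = -6)
(-3 - a)*(-9 + u(S(1))) = (-3 - 1*(-6))*(-9 + 5*1**2) = (-3 + 6)*(-9 + 5*1) = 3*(-9 + 5) = 3*(-4) = -12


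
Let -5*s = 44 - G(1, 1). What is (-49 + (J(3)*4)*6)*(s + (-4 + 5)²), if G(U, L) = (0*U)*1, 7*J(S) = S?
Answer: 10569/35 ≈ 301.97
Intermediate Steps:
J(S) = S/7
G(U, L) = 0 (G(U, L) = 0*1 = 0)
s = -44/5 (s = -(44 - 1*0)/5 = -(44 + 0)/5 = -⅕*44 = -44/5 ≈ -8.8000)
(-49 + (J(3)*4)*6)*(s + (-4 + 5)²) = (-49 + (((⅐)*3)*4)*6)*(-44/5 + (-4 + 5)²) = (-49 + ((3/7)*4)*6)*(-44/5 + 1²) = (-49 + (12/7)*6)*(-44/5 + 1) = (-49 + 72/7)*(-39/5) = -271/7*(-39/5) = 10569/35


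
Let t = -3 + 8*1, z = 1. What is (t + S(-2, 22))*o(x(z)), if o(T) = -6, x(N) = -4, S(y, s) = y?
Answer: -18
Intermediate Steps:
t = 5 (t = -3 + 8 = 5)
(t + S(-2, 22))*o(x(z)) = (5 - 2)*(-6) = 3*(-6) = -18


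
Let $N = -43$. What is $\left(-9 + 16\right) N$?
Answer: $-301$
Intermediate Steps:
$\left(-9 + 16\right) N = \left(-9 + 16\right) \left(-43\right) = 7 \left(-43\right) = -301$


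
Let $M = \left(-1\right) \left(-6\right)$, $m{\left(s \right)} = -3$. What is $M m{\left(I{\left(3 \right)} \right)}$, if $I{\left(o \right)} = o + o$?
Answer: $-18$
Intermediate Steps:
$I{\left(o \right)} = 2 o$
$M = 6$
$M m{\left(I{\left(3 \right)} \right)} = 6 \left(-3\right) = -18$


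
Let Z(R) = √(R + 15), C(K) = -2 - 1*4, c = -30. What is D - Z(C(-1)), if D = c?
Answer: -33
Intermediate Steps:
C(K) = -6 (C(K) = -2 - 4 = -6)
D = -30
Z(R) = √(15 + R)
D - Z(C(-1)) = -30 - √(15 - 6) = -30 - √9 = -30 - 1*3 = -30 - 3 = -33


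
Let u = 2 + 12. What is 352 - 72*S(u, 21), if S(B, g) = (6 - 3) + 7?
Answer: -368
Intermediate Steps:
u = 14
S(B, g) = 10 (S(B, g) = 3 + 7 = 10)
352 - 72*S(u, 21) = 352 - 72*10 = 352 - 720 = -368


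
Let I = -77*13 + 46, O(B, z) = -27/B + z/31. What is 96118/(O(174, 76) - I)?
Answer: 172820164/1721219 ≈ 100.41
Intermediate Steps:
O(B, z) = -27/B + z/31 (O(B, z) = -27/B + z*(1/31) = -27/B + z/31)
I = -955 (I = -1001 + 46 = -955)
96118/(O(174, 76) - I) = 96118/((-27/174 + (1/31)*76) - 1*(-955)) = 96118/((-27*1/174 + 76/31) + 955) = 96118/((-9/58 + 76/31) + 955) = 96118/(4129/1798 + 955) = 96118/(1721219/1798) = 96118*(1798/1721219) = 172820164/1721219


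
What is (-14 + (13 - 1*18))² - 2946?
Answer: -2585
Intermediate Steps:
(-14 + (13 - 1*18))² - 2946 = (-14 + (13 - 18))² - 2946 = (-14 - 5)² - 2946 = (-19)² - 2946 = 361 - 2946 = -2585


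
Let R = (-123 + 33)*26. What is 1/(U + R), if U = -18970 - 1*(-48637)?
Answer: 1/27327 ≈ 3.6594e-5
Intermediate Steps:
R = -2340 (R = -90*26 = -2340)
U = 29667 (U = -18970 + 48637 = 29667)
1/(U + R) = 1/(29667 - 2340) = 1/27327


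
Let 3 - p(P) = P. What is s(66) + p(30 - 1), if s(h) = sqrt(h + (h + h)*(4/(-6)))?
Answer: -26 + I*sqrt(22) ≈ -26.0 + 4.6904*I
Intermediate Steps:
p(P) = 3 - P
s(h) = sqrt(3)*sqrt(-h)/3 (s(h) = sqrt(h + (2*h)*(4*(-1/6))) = sqrt(h + (2*h)*(-2/3)) = sqrt(h - 4*h/3) = sqrt(-h/3) = sqrt(3)*sqrt(-h)/3)
s(66) + p(30 - 1) = sqrt(3)*sqrt(-1*66)/3 + (3 - (30 - 1)) = sqrt(3)*sqrt(-66)/3 + (3 - 1*29) = sqrt(3)*(I*sqrt(66))/3 + (3 - 29) = I*sqrt(22) - 26 = -26 + I*sqrt(22)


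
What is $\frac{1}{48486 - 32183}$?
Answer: $\frac{1}{16303} \approx 6.1338 \cdot 10^{-5}$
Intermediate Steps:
$\frac{1}{48486 - 32183} = \frac{1}{16303}$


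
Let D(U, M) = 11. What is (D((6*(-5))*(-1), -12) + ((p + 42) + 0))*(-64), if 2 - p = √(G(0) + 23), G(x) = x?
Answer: -3520 + 64*√23 ≈ -3213.1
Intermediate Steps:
p = 2 - √23 (p = 2 - √(0 + 23) = 2 - √23 ≈ -2.7958)
(D((6*(-5))*(-1), -12) + ((p + 42) + 0))*(-64) = (11 + (((2 - √23) + 42) + 0))*(-64) = (11 + ((44 - √23) + 0))*(-64) = (11 + (44 - √23))*(-64) = (55 - √23)*(-64) = -3520 + 64*√23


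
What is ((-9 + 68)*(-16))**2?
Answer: 891136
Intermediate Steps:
((-9 + 68)*(-16))**2 = (59*(-16))**2 = (-944)**2 = 891136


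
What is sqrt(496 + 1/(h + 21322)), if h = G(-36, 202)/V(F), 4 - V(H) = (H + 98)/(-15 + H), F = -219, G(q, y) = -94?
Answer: sqrt(149400714451543286)/17355434 ≈ 22.271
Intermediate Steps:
V(H) = 4 - (98 + H)/(-15 + H) (V(H) = 4 - (H + 98)/(-15 + H) = 4 - (98 + H)/(-15 + H))
h = -21996/815 (h = -94*(-15 - 219)/(-158 + 3*(-219)) = -94*(-234/(-158 - 657)) = -94/((-1/234*(-815))) = -94/815/234 = -94*234/815 = -21996/815 ≈ -26.989)
sqrt(496 + 1/(h + 21322)) = sqrt(496 + 1/(-21996/815 + 21322)) = sqrt(496 + 1/(17355434/815)) = sqrt(496 + 815/17355434) = sqrt(8608296079/17355434) = sqrt(149400714451543286)/17355434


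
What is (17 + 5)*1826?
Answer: 40172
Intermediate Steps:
(17 + 5)*1826 = 22*1826 = 40172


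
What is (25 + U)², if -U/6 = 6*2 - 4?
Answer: 529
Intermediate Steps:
U = -48 (U = -6*(6*2 - 4) = -6*(12 - 4) = -6*8 = -48)
(25 + U)² = (25 - 48)² = (-23)² = 529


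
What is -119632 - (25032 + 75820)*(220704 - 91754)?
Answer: -13004985032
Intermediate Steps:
-119632 - (25032 + 75820)*(220704 - 91754) = -119632 - 100852*128950 = -119632 - 1*13004865400 = -119632 - 13004865400 = -13004985032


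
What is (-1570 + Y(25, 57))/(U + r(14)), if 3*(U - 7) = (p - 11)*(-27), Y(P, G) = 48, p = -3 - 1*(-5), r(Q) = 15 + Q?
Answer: -1522/117 ≈ -13.009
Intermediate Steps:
p = 2 (p = -3 + 5 = 2)
U = 88 (U = 7 + ((2 - 11)*(-27))/3 = 7 + (-9*(-27))/3 = 7 + (⅓)*243 = 7 + 81 = 88)
(-1570 + Y(25, 57))/(U + r(14)) = (-1570 + 48)/(88 + (15 + 14)) = -1522/(88 + 29) = -1522/117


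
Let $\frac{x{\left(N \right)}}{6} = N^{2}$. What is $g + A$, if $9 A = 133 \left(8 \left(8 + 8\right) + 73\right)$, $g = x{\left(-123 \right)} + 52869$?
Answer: $\frac{439840}{3} \approx 1.4661 \cdot 10^{5}$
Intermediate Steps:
$x{\left(N \right)} = 6 N^{2}$
$g = 143643$ ($g = 6 \left(-123\right)^{2} + 52869 = 6 \cdot 15129 + 52869 = 90774 + 52869 = 143643$)
$A = \frac{8911}{3}$ ($A = \frac{133 \left(8 \left(8 + 8\right) + 73\right)}{9} = \frac{133 \left(8 \cdot 16 + 73\right)}{9} = \frac{133 \left(128 + 73\right)}{9} = \frac{133 \cdot 201}{9} = \frac{1}{9} \cdot 26733 = \frac{8911}{3} \approx 2970.3$)
$g + A = 143643 + \frac{8911}{3} = \frac{439840}{3}$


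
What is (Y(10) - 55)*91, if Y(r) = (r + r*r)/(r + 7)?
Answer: -75075/17 ≈ -4416.2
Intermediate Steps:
Y(r) = (r + r²)/(7 + r)
(Y(10) - 55)*91 = (10*(1 + 10)/(7 + 10) - 55)*91 = (10*11/17 - 55)*91 = (10*(1/17)*11 - 55)*91 = (110/17 - 55)*91 = -825/17*91 = -75075/17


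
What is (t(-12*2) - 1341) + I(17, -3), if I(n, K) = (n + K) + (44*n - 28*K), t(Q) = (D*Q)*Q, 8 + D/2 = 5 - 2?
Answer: -6255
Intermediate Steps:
D = -10 (D = -16 + 2*(5 - 2) = -16 + 2*3 = -16 + 6 = -10)
t(Q) = -10*Q² (t(Q) = (-10*Q)*Q = -10*Q²)
I(n, K) = -27*K + 45*n (I(n, K) = (K + n) + (-28*K + 44*n) = -27*K + 45*n)
(t(-12*2) - 1341) + I(17, -3) = (-10*(-12*2)² - 1341) + (-27*(-3) + 45*17) = (-10*(-24)² - 1341) + (81 + 765) = (-10*576 - 1341) + 846 = (-5760 - 1341) + 846 = -7101 + 846 = -6255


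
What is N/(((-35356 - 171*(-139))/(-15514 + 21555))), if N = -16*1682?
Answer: 162575392/11587 ≈ 14031.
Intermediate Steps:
N = -26912
N/(((-35356 - 171*(-139))/(-15514 + 21555))) = -26912*(-15514 + 21555)/(-35356 - 171*(-139)) = -26912*6041/(-35356 + 23769) = -26912/((-11587*1/6041)) = -26912/(-11587/6041) = -26912*(-6041/11587) = 162575392/11587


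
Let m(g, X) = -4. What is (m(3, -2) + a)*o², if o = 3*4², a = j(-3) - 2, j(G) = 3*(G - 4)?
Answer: -62208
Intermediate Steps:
j(G) = -12 + 3*G (j(G) = 3*(-4 + G) = -12 + 3*G)
a = -23 (a = (-12 + 3*(-3)) - 2 = (-12 - 9) - 2 = -21 - 2 = -23)
o = 48 (o = 3*16 = 48)
(m(3, -2) + a)*o² = (-4 - 23)*48² = -27*2304 = -62208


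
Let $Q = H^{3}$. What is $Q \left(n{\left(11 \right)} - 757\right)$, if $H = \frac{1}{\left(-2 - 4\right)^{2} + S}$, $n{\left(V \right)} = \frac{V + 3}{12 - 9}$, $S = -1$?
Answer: $- \frac{2257}{128625} \approx -0.017547$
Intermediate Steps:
$n{\left(V \right)} = 1 + \frac{V}{3}$ ($n{\left(V \right)} = \frac{3 + V}{3} = \left(3 + V\right) \frac{1}{3} = 1 + \frac{V}{3}$)
$H = \frac{1}{35}$ ($H = \frac{1}{\left(-2 - 4\right)^{2} - 1} = \frac{1}{\left(-6\right)^{2} - 1} = \frac{1}{36 - 1} = \frac{1}{35} \approx 0.028571$)
$Q = \frac{1}{42875}$ ($Q = \left(\frac{1}{35}\right)^{3} = \frac{1}{42875} \approx 2.3324 \cdot 10^{-5}$)
$Q \left(n{\left(11 \right)} - 757\right) = \frac{\left(1 + \frac{1}{3} \cdot 11\right) - 757}{42875} = \frac{\left(1 + \frac{11}{3}\right) - 757}{42875} = \frac{\frac{14}{3} - 757}{42875} = \frac{1}{42875} \left(- \frac{2257}{3}\right) = - \frac{2257}{128625}$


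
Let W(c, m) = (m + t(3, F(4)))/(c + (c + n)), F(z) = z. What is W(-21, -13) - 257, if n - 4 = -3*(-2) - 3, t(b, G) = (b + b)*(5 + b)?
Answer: -258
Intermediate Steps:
t(b, G) = 2*b*(5 + b) (t(b, G) = (2*b)*(5 + b) = 2*b*(5 + b))
n = 7 (n = 4 + (-3*(-2) - 3) = 4 + (6 - 3) = 4 + 3 = 7)
W(c, m) = (48 + m)/(7 + 2*c) (W(c, m) = (m + 2*3*(5 + 3))/(c + (c + 7)) = (m + 2*3*8)/(c + (7 + c)) = (m + 48)/(7 + 2*c) = (48 + m)/(7 + 2*c))
W(-21, -13) - 257 = (48 - 13)/(7 + 2*(-21)) - 257 = 35/(7 - 42) - 257 = 35/(-35) - 257 = -1/35*35 - 257 = -1 - 257 = -258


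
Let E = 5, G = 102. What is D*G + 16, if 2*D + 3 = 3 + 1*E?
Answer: 271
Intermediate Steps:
D = 5/2 (D = -3/2 + (3 + 1*5)/2 = -3/2 + (3 + 5)/2 = -3/2 + (1/2)*8 = -3/2 + 4 = 5/2 ≈ 2.5000)
D*G + 16 = (5/2)*102 + 16 = 255 + 16 = 271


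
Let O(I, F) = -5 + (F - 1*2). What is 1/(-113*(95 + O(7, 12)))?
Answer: -1/11300 ≈ -8.8496e-5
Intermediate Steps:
O(I, F) = -7 + F (O(I, F) = -5 + (F - 2) = -5 + (-2 + F) = -7 + F)
1/(-113*(95 + O(7, 12))) = 1/(-113*(95 + (-7 + 12))) = 1/(-113*(95 + 5)) = 1/(-113*100) = 1/(-11300) = -1/11300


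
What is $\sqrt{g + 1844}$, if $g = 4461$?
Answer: $\sqrt{6305} \approx 79.404$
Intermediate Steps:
$\sqrt{g + 1844} = \sqrt{4461 + 1844} = \sqrt{6305}$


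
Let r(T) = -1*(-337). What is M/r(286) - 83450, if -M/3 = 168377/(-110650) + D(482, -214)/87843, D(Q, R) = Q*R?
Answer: -91115746961955489/1091860673050 ≈ -83450.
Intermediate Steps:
r(T) = 337
M = 26204067011/3239942650 (M = -3*(168377/(-110650) + (482*(-214))/87843) = -3*(168377*(-1/110650) - 103148*1/87843) = -3*(-168377/110650 - 103148/87843) = -3*(-26204067011/9719827950) = 26204067011/3239942650 ≈ 8.0878)
M/r(286) - 83450 = (26204067011/3239942650)/337 - 83450 = (26204067011/3239942650)*(1/337) - 83450 = 26204067011/1091860673050 - 83450 = -91115746961955489/1091860673050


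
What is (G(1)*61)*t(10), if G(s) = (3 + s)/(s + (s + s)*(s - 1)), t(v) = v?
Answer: 2440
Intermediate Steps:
G(s) = (3 + s)/(s + 2*s*(-1 + s)) (G(s) = (3 + s)/(s + (2*s)*(-1 + s)) = (3 + s)/(s + 2*s*(-1 + s)))
(G(1)*61)*t(10) = (((3 + 1)/(1*(-1 + 2*1)))*61)*10 = ((1*4/(-1 + 2))*61)*10 = ((1*4/1)*61)*10 = ((1*1*4)*61)*10 = (4*61)*10 = 244*10 = 2440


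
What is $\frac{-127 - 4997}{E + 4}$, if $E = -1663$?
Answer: $\frac{244}{79} \approx 3.0886$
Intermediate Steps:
$\frac{-127 - 4997}{E + 4} = \frac{-127 - 4997}{-1663 + 4} = - \frac{5124}{-1659} = \left(-5124\right) \left(- \frac{1}{1659}\right) = \frac{244}{79}$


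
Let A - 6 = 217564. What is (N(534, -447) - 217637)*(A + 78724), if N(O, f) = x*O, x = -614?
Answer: -161632228822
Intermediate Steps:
A = 217570 (A = 6 + 217564 = 217570)
N(O, f) = -614*O
(N(534, -447) - 217637)*(A + 78724) = (-614*534 - 217637)*(217570 + 78724) = (-327876 - 217637)*296294 = -545513*296294 = -161632228822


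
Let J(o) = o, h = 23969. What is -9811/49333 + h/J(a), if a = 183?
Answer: 1180667264/9027939 ≈ 130.78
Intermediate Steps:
-9811/49333 + h/J(a) = -9811/49333 + 23969/183 = 1180667264/9027939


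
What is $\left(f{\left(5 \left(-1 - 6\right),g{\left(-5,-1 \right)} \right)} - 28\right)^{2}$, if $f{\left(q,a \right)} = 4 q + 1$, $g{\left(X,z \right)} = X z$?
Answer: $27889$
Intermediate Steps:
$f{\left(q,a \right)} = 1 + 4 q$
$\left(f{\left(5 \left(-1 - 6\right),g{\left(-5,-1 \right)} \right)} - 28\right)^{2} = \left(\left(1 + 4 \cdot 5 \left(-1 - 6\right)\right) - 28\right)^{2} = \left(\left(1 + 4 \cdot 5 \left(-7\right)\right) - 28\right)^{2} = \left(\left(1 + 4 \left(-35\right)\right) - 28\right)^{2} = \left(\left(1 - 140\right) - 28\right)^{2} = \left(-139 - 28\right)^{2} = \left(-167\right)^{2} = 27889$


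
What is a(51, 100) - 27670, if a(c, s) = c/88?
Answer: -2434909/88 ≈ -27669.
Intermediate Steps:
a(c, s) = c/88 (a(c, s) = c*(1/88) = c/88)
a(51, 100) - 27670 = (1/88)*51 - 27670 = 51/88 - 27670 = -2434909/88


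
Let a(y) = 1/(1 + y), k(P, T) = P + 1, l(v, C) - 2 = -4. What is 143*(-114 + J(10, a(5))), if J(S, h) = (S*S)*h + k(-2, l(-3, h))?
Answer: -42185/3 ≈ -14062.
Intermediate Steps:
l(v, C) = -2 (l(v, C) = 2 - 4 = -2)
k(P, T) = 1 + P
J(S, h) = -1 + h*S**2 (J(S, h) = (S*S)*h + (1 - 2) = S**2*h - 1 = h*S**2 - 1 = -1 + h*S**2)
143*(-114 + J(10, a(5))) = 143*(-114 + (-1 + 10**2/(1 + 5))) = 143*(-114 + (-1 + 100/6)) = 143*(-114 + (-1 + (1/6)*100)) = 143*(-114 + (-1 + 50/3)) = 143*(-114 + 47/3) = 143*(-295/3) = -42185/3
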